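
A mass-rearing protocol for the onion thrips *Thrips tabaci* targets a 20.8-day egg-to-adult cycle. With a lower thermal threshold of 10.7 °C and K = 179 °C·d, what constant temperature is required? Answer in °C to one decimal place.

Required daily accumulation = 179 / 20.8 = 8.606 DD/day.
T = T_base + 8.606 = 10.7 + 8.606 = 19.306 ≈ 19.3 °C.

19.3 °C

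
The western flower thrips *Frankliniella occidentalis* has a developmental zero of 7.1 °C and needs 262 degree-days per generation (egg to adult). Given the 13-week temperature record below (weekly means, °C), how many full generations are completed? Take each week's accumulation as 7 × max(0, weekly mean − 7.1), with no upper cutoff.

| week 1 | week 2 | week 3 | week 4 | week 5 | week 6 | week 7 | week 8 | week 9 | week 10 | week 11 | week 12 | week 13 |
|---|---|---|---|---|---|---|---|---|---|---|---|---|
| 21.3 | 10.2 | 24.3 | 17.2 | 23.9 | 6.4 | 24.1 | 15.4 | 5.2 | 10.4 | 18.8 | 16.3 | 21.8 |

Weekly DD (7 × max(0, T̄ − 7.1)): 99.4, 21.7, 120.4, 70.7, 117.6, 0.0, 119.0, 58.1, 0.0, 23.1, 81.9, 64.4, 102.9.
Season total = 879.2 DD.
Complete generations = ⌊879.2 / 262⌋ = 3.

3 generations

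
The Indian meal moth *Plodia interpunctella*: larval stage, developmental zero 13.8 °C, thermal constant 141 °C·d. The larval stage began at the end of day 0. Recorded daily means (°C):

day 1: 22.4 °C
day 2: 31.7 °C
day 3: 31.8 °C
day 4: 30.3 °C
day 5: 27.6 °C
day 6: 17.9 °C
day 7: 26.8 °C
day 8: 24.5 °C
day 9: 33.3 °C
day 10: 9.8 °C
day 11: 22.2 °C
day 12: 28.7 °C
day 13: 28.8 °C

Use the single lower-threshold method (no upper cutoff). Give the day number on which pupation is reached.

Daily DD above 13.8 °C: 8.6, 17.9, 18.0, 16.5, 13.8, 4.1, 13.0, 10.7, 19.5, 0.0, 8.4, 14.9, 15.0.
Cumulative: 8.6, 26.5, 44.5, 61.0, 74.8, 78.9, 91.9, 102.6, 122.1, 122.1, 130.5, 145.4, 160.4.
The total first reaches 141 DD on day 12.

day 12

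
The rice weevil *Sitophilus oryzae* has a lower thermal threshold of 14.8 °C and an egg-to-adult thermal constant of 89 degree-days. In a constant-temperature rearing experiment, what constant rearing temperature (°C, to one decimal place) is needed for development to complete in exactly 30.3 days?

Required daily accumulation = 89 / 30.3 = 2.937 DD/day.
T = T_base + 2.937 = 14.8 + 2.937 = 17.737 ≈ 17.7 °C.

17.7 °C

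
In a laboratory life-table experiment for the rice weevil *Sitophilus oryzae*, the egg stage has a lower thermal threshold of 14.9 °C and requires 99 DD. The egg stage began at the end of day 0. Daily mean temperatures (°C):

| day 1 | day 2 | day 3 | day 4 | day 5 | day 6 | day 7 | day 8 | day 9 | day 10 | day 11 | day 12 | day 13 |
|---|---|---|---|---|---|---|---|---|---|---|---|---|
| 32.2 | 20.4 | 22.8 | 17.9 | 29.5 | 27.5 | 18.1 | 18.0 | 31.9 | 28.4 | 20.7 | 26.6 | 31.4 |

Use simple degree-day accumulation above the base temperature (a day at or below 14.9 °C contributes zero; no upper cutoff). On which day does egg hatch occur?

day 11

Daily DD above 14.9 °C: 17.3, 5.5, 7.9, 3.0, 14.6, 12.6, 3.2, 3.1, 17.0, 13.5, 5.8, 11.7, 16.5.
Cumulative: 17.3, 22.8, 30.7, 33.7, 48.3, 60.9, 64.1, 67.2, 84.2, 97.7, 103.5, 115.2, 131.7.
The total first reaches 99 DD on day 11.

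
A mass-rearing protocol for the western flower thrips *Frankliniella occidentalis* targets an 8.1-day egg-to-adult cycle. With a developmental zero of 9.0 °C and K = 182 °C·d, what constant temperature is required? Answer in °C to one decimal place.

31.5 °C

Required daily accumulation = 182 / 8.1 = 22.469 DD/day.
T = T_base + 22.469 = 9.0 + 22.469 = 31.469 ≈ 31.5 °C.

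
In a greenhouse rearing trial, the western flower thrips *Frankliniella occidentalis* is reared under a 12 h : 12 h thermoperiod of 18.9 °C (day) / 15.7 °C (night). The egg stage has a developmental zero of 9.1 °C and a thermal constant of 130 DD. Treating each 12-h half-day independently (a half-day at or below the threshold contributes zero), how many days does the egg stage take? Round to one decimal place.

Day half: max(0, 18.9 − 9.1) × 0.5 = 9.8 × 0.5 = 4.90 DD.
Night half: max(0, 15.7 − 9.1) × 0.5 = 6.6 × 0.5 = 3.30 DD.
Per 24 h: 8.20 DD/day.
Duration = 130 / 8.20 = 15.854 ≈ 15.9 days.

15.9 days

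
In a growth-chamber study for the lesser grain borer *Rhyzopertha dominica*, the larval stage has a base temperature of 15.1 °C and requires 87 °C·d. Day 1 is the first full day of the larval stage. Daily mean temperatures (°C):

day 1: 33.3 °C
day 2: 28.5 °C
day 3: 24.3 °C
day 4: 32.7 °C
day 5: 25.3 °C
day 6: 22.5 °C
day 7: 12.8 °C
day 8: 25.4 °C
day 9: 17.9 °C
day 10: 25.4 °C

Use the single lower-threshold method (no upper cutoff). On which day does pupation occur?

Daily DD above 15.1 °C: 18.2, 13.4, 9.2, 17.6, 10.2, 7.4, 0.0, 10.3, 2.8, 10.3.
Cumulative: 18.2, 31.6, 40.8, 58.4, 68.6, 76.0, 76.0, 86.3, 89.1, 99.4.
The total first reaches 87 DD on day 9.

day 9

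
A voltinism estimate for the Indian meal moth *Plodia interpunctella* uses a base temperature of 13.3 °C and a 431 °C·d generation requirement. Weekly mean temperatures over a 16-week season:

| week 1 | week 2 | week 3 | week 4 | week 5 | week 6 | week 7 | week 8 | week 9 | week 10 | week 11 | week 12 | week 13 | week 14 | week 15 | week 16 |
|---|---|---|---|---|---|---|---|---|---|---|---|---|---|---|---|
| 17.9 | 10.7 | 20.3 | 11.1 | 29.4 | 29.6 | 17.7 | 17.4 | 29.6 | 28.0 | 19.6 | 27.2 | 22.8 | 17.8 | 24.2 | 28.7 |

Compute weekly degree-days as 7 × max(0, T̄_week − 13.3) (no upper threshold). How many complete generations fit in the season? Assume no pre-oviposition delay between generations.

Weekly DD (7 × max(0, T̄ − 13.3)): 32.2, 0.0, 49.0, 0.0, 112.7, 114.1, 30.8, 28.7, 114.1, 102.9, 44.1, 97.3, 66.5, 31.5, 76.3, 107.8.
Season total = 1008.0 DD.
Complete generations = ⌊1008.0 / 431⌋ = 2.

2 generations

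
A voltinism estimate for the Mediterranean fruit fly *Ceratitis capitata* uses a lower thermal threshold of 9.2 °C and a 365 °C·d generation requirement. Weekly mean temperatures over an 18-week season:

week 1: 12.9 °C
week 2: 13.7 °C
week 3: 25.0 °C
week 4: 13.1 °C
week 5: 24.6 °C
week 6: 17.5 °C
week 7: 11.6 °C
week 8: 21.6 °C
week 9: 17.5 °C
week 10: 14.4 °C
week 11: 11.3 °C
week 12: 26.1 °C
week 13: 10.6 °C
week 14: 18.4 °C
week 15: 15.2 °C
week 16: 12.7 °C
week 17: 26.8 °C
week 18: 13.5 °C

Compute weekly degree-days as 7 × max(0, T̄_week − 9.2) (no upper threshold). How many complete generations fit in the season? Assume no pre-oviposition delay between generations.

2 generations

Weekly DD (7 × max(0, T̄ − 9.2)): 25.9, 31.5, 110.6, 27.3, 107.8, 58.1, 16.8, 86.8, 58.1, 36.4, 14.7, 118.3, 9.8, 64.4, 42.0, 24.5, 123.2, 30.1.
Season total = 986.3 DD.
Complete generations = ⌊986.3 / 365⌋ = 2.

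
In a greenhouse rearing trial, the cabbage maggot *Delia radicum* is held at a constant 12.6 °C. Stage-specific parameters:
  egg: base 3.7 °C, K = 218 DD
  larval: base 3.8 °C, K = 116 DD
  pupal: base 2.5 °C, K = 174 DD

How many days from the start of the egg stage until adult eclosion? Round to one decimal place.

54.9 days

egg: 218 / (12.6 − 3.7) = 218 / 8.9 = 24.494 d.
larval: 116 / (12.6 − 3.8) = 116 / 8.8 = 13.182 d.
pupal: 174 / (12.6 − 2.5) = 174 / 10.1 = 17.228 d.
Sum = 54.904 ≈ 54.9 days.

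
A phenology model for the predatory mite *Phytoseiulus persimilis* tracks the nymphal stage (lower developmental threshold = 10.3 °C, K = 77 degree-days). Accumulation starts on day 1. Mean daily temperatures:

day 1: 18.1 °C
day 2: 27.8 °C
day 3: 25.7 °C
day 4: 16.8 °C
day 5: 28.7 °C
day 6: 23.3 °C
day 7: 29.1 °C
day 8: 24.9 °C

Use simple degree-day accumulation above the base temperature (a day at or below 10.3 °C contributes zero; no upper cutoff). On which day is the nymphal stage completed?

day 6

Daily DD above 10.3 °C: 7.8, 17.5, 15.4, 6.5, 18.4, 13.0, 18.8, 14.6.
Cumulative: 7.8, 25.3, 40.7, 47.2, 65.6, 78.6, 97.4, 112.0.
The total first reaches 77 DD on day 6.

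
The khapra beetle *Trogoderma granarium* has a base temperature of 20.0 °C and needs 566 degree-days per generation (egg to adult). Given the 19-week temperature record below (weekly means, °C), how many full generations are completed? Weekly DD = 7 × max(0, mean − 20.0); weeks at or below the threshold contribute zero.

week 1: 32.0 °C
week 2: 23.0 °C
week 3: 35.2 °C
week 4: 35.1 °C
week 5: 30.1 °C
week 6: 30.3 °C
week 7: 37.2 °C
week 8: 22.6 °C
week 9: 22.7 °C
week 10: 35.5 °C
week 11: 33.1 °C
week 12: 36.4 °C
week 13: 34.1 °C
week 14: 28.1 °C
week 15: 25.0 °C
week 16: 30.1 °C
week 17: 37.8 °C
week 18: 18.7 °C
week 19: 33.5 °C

Weekly DD (7 × max(0, T̄ − 20.0)): 84.0, 21.0, 106.4, 105.7, 70.7, 72.1, 120.4, 18.2, 18.9, 108.5, 91.7, 114.8, 98.7, 56.7, 35.0, 70.7, 124.6, 0.0, 94.5.
Season total = 1412.6 DD.
Complete generations = ⌊1412.6 / 566⌋ = 2.

2 generations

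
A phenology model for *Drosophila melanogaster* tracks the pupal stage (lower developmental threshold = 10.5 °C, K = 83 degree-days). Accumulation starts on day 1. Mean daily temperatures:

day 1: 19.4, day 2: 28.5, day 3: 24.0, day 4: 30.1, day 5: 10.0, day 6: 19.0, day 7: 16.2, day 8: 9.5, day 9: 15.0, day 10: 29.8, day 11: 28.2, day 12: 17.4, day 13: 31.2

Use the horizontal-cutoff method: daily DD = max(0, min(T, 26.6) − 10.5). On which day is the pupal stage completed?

Daily DD above 10.5 °C (capped at 16.1): 8.9, 16.1, 13.5, 16.1, 0.0, 8.5, 5.7, 0.0, 4.5, 16.1, 16.1, 6.9, 16.1.
Cumulative: 8.9, 25.0, 38.5, 54.6, 54.6, 63.1, 68.8, 68.8, 73.3, 89.4, 105.5, 112.4, 128.5.
The total first reaches 83 DD on day 10.

day 10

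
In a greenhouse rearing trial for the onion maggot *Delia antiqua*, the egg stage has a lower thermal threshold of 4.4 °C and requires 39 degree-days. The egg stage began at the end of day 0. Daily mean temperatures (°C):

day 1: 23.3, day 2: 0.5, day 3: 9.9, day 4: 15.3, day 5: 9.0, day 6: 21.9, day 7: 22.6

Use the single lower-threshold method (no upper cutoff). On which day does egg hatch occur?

day 5

Daily DD above 4.4 °C: 18.9, 0.0, 5.5, 10.9, 4.6, 17.5, 18.2.
Cumulative: 18.9, 18.9, 24.4, 35.3, 39.9, 57.4, 75.6.
The total first reaches 39 DD on day 5.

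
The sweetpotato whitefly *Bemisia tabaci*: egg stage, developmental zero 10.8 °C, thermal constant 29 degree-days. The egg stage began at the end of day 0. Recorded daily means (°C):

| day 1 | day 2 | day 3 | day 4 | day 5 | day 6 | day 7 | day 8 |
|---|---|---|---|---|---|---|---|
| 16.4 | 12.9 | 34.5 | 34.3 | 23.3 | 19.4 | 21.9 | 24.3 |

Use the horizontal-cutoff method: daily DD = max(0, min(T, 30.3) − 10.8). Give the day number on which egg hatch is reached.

day 4

Daily DD above 10.8 °C (capped at 19.5): 5.6, 2.1, 19.5, 19.5, 12.5, 8.6, 11.1, 13.5.
Cumulative: 5.6, 7.7, 27.2, 46.7, 59.2, 67.8, 78.9, 92.4.
The total first reaches 29 DD on day 4.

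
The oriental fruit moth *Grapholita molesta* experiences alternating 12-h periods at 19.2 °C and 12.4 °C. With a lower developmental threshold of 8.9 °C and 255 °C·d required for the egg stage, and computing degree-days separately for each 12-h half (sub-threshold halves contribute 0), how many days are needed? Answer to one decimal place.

37.0 days

Day half: max(0, 19.2 − 8.9) × 0.5 = 10.3 × 0.5 = 5.15 DD.
Night half: max(0, 12.4 − 8.9) × 0.5 = 3.5 × 0.5 = 1.75 DD.
Per 24 h: 6.90 DD/day.
Duration = 255 / 6.90 = 36.957 ≈ 37.0 days.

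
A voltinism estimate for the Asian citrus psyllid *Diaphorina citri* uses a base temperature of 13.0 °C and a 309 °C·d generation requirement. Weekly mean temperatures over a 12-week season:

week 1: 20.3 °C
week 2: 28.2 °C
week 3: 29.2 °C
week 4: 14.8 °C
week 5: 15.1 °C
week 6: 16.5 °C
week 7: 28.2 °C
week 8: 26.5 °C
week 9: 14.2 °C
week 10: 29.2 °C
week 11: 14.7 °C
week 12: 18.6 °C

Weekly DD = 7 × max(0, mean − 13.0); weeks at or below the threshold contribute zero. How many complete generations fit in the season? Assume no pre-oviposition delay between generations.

Weekly DD (7 × max(0, T̄ − 13.0)): 51.1, 106.4, 113.4, 12.6, 14.7, 24.5, 106.4, 94.5, 8.4, 113.4, 11.9, 39.2.
Season total = 696.5 DD.
Complete generations = ⌊696.5 / 309⌋ = 2.

2 generations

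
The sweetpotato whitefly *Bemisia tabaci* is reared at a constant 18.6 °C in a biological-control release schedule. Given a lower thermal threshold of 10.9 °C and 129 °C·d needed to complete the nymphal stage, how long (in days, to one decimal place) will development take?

16.8 days

Daily accumulation = 18.6 − 10.9 = 7.7 DD/day.
Duration = 129 / 7.7 = 16.753 ≈ 16.8 days.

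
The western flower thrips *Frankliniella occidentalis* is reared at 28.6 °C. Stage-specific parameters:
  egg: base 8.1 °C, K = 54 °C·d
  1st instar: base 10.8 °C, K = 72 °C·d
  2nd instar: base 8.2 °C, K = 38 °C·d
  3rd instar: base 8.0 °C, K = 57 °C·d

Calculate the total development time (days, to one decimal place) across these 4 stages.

egg: 54 / (28.6 − 8.1) = 54 / 20.5 = 2.634 d.
1st instar: 72 / (28.6 − 10.8) = 72 / 17.8 = 4.045 d.
2nd instar: 38 / (28.6 − 8.2) = 38 / 20.4 = 1.863 d.
3rd instar: 57 / (28.6 − 8.0) = 57 / 20.6 = 2.767 d.
Sum = 11.309 ≈ 11.3 days.

11.3 days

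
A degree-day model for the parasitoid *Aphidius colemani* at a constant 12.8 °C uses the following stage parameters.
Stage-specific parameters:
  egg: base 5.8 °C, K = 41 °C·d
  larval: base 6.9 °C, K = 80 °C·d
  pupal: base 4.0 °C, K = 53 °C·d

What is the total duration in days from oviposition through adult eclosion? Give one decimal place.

egg: 41 / (12.8 − 5.8) = 41 / 7.0 = 5.857 d.
larval: 80 / (12.8 − 6.9) = 80 / 5.9 = 13.559 d.
pupal: 53 / (12.8 − 4.0) = 53 / 8.8 = 6.023 d.
Sum = 25.439 ≈ 25.4 days.

25.4 days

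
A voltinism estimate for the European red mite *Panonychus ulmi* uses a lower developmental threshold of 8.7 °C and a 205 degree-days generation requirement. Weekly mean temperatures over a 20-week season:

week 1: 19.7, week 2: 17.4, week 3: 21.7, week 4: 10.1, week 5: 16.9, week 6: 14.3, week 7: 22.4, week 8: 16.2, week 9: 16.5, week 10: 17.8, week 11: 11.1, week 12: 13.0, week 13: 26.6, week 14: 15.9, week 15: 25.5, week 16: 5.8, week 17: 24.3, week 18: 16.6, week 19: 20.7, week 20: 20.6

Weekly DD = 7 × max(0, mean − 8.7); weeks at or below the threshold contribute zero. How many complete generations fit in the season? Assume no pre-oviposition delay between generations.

6 generations

Weekly DD (7 × max(0, T̄ − 8.7)): 77.0, 60.9, 91.0, 9.8, 57.4, 39.2, 95.9, 52.5, 54.6, 63.7, 16.8, 30.1, 125.3, 50.4, 117.6, 0.0, 109.2, 55.3, 84.0, 83.3.
Season total = 1274.0 DD.
Complete generations = ⌊1274.0 / 205⌋ = 6.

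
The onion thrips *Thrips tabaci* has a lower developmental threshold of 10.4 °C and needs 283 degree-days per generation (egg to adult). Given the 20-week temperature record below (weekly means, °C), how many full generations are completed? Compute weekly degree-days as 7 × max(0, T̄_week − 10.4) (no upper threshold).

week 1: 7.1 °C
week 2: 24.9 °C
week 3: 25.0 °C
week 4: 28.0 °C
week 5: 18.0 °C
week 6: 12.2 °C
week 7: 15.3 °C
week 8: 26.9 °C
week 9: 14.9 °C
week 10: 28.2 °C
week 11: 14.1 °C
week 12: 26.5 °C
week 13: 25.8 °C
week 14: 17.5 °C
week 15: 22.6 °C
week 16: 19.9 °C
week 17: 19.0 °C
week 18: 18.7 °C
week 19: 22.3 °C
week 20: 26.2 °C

Weekly DD (7 × max(0, T̄ − 10.4)): 0.0, 101.5, 102.2, 123.2, 53.2, 12.6, 34.3, 115.5, 31.5, 124.6, 25.9, 112.7, 107.8, 49.7, 85.4, 66.5, 60.2, 58.1, 83.3, 110.6.
Season total = 1458.8 DD.
Complete generations = ⌊1458.8 / 283⌋ = 5.

5 generations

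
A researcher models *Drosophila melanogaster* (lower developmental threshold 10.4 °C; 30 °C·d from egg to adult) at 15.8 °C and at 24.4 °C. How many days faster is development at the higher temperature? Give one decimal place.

3.4 days

At 15.8 °C: 30 / (15.8 − 10.4) = 30 / 5.4 = 5.556 d.
At 24.4 °C: 30 / (24.4 − 10.4) = 30 / 14.0 = 2.143 d.
Difference = |5.556 − 2.143| = 3.413 ≈ 3.4 days.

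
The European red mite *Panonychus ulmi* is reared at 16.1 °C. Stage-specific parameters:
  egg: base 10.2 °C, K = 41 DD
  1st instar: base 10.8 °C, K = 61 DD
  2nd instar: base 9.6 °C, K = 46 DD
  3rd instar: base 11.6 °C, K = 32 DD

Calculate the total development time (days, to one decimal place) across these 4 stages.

egg: 41 / (16.1 − 10.2) = 41 / 5.9 = 6.949 d.
1st instar: 61 / (16.1 − 10.8) = 61 / 5.3 = 11.509 d.
2nd instar: 46 / (16.1 − 9.6) = 46 / 6.5 = 7.077 d.
3rd instar: 32 / (16.1 − 11.6) = 32 / 4.5 = 7.111 d.
Sum = 32.647 ≈ 32.6 days.

32.6 days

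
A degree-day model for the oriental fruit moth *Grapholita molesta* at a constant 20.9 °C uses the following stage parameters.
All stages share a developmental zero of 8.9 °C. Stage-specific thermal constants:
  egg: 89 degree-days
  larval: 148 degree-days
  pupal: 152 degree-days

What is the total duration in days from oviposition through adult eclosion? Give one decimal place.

32.4 days

Daily accumulation at 20.9 °C = 20.9 − 8.9 = 12.0 DD/day.
Total K = 89 + 148 + 152 = 389 DD.
Total duration = 389 / 12.0 = 32.417 ≈ 32.4 days.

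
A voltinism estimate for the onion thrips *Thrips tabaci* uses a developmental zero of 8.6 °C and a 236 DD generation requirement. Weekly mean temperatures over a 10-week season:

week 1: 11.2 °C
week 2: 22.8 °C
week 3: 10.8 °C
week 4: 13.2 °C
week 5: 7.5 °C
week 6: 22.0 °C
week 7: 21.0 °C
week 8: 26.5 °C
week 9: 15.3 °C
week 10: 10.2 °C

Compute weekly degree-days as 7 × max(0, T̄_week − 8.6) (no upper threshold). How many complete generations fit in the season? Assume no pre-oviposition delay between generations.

Weekly DD (7 × max(0, T̄ − 8.6)): 18.2, 99.4, 15.4, 32.2, 0.0, 93.8, 86.8, 125.3, 46.9, 11.2.
Season total = 529.2 DD.
Complete generations = ⌊529.2 / 236⌋ = 2.

2 generations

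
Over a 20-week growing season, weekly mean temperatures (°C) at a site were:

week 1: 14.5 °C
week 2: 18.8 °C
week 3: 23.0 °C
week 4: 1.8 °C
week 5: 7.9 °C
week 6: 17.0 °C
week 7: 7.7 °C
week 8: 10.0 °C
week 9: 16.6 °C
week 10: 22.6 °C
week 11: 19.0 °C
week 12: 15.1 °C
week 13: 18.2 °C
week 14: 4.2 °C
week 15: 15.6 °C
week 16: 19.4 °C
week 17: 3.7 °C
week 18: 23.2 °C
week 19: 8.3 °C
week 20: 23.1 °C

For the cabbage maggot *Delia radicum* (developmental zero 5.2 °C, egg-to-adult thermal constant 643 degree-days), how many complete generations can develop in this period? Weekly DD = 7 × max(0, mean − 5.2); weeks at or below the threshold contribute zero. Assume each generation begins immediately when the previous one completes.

Weekly DD (7 × max(0, T̄ − 5.2)): 65.1, 95.2, 124.6, 0.0, 18.9, 82.6, 17.5, 33.6, 79.8, 121.8, 96.6, 69.3, 91.0, 0.0, 72.8, 99.4, 0.0, 126.0, 21.7, 125.3.
Season total = 1341.2 DD.
Complete generations = ⌊1341.2 / 643⌋ = 2.

2 generations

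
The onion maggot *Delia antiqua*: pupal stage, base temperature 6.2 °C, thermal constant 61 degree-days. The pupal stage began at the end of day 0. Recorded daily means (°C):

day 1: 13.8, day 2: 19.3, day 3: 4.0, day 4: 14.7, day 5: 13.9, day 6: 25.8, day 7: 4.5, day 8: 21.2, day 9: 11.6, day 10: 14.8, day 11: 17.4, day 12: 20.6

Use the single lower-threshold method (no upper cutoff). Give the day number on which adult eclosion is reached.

day 8

Daily DD above 6.2 °C: 7.6, 13.1, 0.0, 8.5, 7.7, 19.6, 0.0, 15.0, 5.4, 8.6, 11.2, 14.4.
Cumulative: 7.6, 20.7, 20.7, 29.2, 36.9, 56.5, 56.5, 71.5, 76.9, 85.5, 96.7, 111.1.
The total first reaches 61 DD on day 8.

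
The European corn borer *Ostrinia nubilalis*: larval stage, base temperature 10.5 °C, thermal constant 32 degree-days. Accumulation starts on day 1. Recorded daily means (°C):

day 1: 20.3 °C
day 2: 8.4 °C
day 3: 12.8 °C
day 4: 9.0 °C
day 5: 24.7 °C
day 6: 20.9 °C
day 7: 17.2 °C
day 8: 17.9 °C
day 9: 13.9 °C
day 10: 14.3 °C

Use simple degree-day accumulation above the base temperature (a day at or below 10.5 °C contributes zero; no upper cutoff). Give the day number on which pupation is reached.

Daily DD above 10.5 °C: 9.8, 0.0, 2.3, 0.0, 14.2, 10.4, 6.7, 7.4, 3.4, 3.8.
Cumulative: 9.8, 9.8, 12.1, 12.1, 26.3, 36.7, 43.4, 50.8, 54.2, 58.0.
The total first reaches 32 DD on day 6.

day 6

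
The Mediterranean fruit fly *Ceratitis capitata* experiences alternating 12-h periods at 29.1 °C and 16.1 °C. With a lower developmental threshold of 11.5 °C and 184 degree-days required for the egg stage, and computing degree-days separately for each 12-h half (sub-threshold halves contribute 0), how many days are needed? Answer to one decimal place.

16.6 days

Day half: max(0, 29.1 − 11.5) × 0.5 = 17.6 × 0.5 = 8.80 DD.
Night half: max(0, 16.1 − 11.5) × 0.5 = 4.6 × 0.5 = 2.30 DD.
Per 24 h: 11.10 DD/day.
Duration = 184 / 11.10 = 16.577 ≈ 16.6 days.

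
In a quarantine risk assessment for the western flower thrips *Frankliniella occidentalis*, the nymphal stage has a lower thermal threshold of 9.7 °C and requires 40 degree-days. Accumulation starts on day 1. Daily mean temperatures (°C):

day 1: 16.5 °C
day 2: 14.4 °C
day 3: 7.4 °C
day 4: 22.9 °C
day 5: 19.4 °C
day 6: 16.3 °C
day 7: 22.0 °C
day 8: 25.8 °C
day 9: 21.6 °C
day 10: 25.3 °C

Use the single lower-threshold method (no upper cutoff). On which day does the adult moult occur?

day 6

Daily DD above 9.7 °C: 6.8, 4.7, 0.0, 13.2, 9.7, 6.6, 12.3, 16.1, 11.9, 15.6.
Cumulative: 6.8, 11.5, 11.5, 24.7, 34.4, 41.0, 53.3, 69.4, 81.3, 96.9.
The total first reaches 40 DD on day 6.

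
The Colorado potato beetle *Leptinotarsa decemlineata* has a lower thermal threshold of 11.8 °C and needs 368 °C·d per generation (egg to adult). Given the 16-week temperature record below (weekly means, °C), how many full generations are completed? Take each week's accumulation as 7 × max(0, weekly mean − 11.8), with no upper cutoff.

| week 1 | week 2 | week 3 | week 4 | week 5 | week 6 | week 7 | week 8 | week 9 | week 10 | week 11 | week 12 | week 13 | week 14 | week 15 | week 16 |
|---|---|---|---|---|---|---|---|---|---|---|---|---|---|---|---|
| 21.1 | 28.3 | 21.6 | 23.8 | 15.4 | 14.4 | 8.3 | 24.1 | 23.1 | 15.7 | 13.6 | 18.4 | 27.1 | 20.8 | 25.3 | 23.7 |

2 generations

Weekly DD (7 × max(0, T̄ − 11.8)): 65.1, 115.5, 68.6, 84.0, 25.2, 18.2, 0.0, 86.1, 79.1, 27.3, 12.6, 46.2, 107.1, 63.0, 94.5, 83.3.
Season total = 975.8 DD.
Complete generations = ⌊975.8 / 368⌋ = 2.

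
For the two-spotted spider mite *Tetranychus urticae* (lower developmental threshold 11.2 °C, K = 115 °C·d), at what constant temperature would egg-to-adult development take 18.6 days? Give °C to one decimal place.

Required daily accumulation = 115 / 18.6 = 6.183 DD/day.
T = T_base + 6.183 = 11.2 + 6.183 = 17.383 ≈ 17.4 °C.

17.4 °C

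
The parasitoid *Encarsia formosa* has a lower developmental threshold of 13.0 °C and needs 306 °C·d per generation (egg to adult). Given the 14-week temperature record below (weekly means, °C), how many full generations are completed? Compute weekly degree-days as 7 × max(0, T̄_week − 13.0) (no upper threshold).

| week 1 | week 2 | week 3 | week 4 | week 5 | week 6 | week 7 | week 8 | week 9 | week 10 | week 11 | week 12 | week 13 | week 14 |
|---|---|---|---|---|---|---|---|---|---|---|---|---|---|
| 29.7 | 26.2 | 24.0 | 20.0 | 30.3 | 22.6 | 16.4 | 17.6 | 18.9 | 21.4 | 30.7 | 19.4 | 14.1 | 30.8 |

3 generations

Weekly DD (7 × max(0, T̄ − 13.0)): 116.9, 92.4, 77.0, 49.0, 121.1, 67.2, 23.8, 32.2, 41.3, 58.8, 123.9, 44.8, 7.7, 124.6.
Season total = 980.7 DD.
Complete generations = ⌊980.7 / 306⌋ = 3.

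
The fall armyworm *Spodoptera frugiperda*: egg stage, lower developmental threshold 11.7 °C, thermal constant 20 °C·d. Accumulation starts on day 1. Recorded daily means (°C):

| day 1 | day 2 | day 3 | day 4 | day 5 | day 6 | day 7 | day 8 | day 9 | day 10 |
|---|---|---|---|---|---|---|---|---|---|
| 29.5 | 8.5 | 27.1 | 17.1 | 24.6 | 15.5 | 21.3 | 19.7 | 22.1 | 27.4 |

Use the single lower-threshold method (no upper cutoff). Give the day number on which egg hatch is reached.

Daily DD above 11.7 °C: 17.8, 0.0, 15.4, 5.4, 12.9, 3.8, 9.6, 8.0, 10.4, 15.7.
Cumulative: 17.8, 17.8, 33.2, 38.6, 51.5, 55.3, 64.9, 72.9, 83.3, 99.0.
The total first reaches 20 DD on day 3.

day 3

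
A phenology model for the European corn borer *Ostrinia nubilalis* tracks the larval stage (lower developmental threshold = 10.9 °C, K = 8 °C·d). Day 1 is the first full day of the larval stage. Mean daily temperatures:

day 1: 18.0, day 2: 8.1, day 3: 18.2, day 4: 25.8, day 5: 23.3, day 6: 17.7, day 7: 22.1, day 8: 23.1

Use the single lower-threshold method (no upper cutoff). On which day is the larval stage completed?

Daily DD above 10.9 °C: 7.1, 0.0, 7.3, 14.9, 12.4, 6.8, 11.2, 12.2.
Cumulative: 7.1, 7.1, 14.4, 29.3, 41.7, 48.5, 59.7, 71.9.
The total first reaches 8 DD on day 3.

day 3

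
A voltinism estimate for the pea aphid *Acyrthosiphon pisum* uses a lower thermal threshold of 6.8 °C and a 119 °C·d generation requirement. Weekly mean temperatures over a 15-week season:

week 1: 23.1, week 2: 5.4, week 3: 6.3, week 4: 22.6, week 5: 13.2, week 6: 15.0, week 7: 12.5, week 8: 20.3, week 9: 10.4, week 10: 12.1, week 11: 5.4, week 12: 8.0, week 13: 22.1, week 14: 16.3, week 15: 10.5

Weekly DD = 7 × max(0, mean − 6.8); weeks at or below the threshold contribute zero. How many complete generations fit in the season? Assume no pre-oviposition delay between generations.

6 generations

Weekly DD (7 × max(0, T̄ − 6.8)): 114.1, 0.0, 0.0, 110.6, 44.8, 57.4, 39.9, 94.5, 25.2, 37.1, 0.0, 8.4, 107.1, 66.5, 25.9.
Season total = 731.5 DD.
Complete generations = ⌊731.5 / 119⌋ = 6.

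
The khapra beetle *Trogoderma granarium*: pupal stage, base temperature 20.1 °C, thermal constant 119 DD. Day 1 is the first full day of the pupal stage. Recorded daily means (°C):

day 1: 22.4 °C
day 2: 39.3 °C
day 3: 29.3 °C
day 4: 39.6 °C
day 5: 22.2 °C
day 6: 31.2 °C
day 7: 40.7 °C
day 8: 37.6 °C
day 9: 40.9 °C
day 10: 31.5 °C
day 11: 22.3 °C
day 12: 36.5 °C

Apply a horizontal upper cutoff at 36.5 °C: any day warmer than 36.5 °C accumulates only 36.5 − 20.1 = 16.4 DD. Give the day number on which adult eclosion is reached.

day 11

Daily DD above 20.1 °C (capped at 16.4): 2.3, 16.4, 9.2, 16.4, 2.1, 11.1, 16.4, 16.4, 16.4, 11.4, 2.2, 16.4.
Cumulative: 2.3, 18.7, 27.9, 44.3, 46.4, 57.5, 73.9, 90.3, 106.7, 118.1, 120.3, 136.7.
The total first reaches 119 DD on day 11.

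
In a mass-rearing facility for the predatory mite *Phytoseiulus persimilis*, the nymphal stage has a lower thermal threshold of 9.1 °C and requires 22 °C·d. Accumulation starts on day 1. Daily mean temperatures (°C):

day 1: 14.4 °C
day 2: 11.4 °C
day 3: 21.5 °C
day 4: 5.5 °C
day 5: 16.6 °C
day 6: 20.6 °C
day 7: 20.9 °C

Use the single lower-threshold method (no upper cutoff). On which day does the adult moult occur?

day 5

Daily DD above 9.1 °C: 5.3, 2.3, 12.4, 0.0, 7.5, 11.5, 11.8.
Cumulative: 5.3, 7.6, 20.0, 20.0, 27.5, 39.0, 50.8.
The total first reaches 22 DD on day 5.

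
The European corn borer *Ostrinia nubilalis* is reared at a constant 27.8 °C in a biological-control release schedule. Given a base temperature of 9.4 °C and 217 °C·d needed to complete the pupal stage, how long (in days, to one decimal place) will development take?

11.8 days

Daily accumulation = 27.8 − 9.4 = 18.4 DD/day.
Duration = 217 / 18.4 = 11.793 ≈ 11.8 days.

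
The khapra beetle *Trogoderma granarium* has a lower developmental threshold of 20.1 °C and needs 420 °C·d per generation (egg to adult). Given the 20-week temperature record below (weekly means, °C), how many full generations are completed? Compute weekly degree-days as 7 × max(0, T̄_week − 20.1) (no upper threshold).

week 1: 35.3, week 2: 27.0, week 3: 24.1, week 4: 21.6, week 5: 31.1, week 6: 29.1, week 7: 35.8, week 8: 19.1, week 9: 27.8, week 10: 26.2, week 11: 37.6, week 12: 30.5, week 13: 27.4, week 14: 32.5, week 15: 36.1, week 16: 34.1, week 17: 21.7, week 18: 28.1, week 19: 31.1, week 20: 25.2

Weekly DD (7 × max(0, T̄ − 20.1)): 106.4, 48.3, 28.0, 10.5, 77.0, 63.0, 109.9, 0.0, 53.9, 42.7, 122.5, 72.8, 51.1, 86.8, 112.0, 98.0, 11.2, 56.0, 77.0, 35.7.
Season total = 1262.8 DD.
Complete generations = ⌊1262.8 / 420⌋ = 3.

3 generations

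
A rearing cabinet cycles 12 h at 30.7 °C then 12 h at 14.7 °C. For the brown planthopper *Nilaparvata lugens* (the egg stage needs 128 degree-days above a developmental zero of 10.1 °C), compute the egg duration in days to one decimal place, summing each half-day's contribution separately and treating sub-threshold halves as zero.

10.2 days

Day half: max(0, 30.7 − 10.1) × 0.5 = 20.6 × 0.5 = 10.30 DD.
Night half: max(0, 14.7 − 10.1) × 0.5 = 4.6 × 0.5 = 2.30 DD.
Per 24 h: 12.60 DD/day.
Duration = 128 / 12.60 = 10.159 ≈ 10.2 days.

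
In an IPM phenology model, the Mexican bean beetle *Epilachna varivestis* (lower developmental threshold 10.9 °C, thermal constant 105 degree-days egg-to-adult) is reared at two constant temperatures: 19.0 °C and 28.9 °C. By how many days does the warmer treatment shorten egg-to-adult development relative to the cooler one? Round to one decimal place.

7.1 days

At 19.0 °C: 105 / (19.0 − 10.9) = 105 / 8.1 = 12.963 d.
At 28.9 °C: 105 / (28.9 − 10.9) = 105 / 18.0 = 5.833 d.
Difference = |12.963 − 5.833| = 7.130 ≈ 7.1 days.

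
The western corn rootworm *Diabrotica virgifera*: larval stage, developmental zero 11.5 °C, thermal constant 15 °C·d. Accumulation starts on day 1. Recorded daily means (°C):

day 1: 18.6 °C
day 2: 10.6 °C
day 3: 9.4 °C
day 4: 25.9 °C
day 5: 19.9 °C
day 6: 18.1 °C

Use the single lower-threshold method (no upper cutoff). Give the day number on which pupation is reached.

day 4

Daily DD above 11.5 °C: 7.1, 0.0, 0.0, 14.4, 8.4, 6.6.
Cumulative: 7.1, 7.1, 7.1, 21.5, 29.9, 36.5.
The total first reaches 15 DD on day 4.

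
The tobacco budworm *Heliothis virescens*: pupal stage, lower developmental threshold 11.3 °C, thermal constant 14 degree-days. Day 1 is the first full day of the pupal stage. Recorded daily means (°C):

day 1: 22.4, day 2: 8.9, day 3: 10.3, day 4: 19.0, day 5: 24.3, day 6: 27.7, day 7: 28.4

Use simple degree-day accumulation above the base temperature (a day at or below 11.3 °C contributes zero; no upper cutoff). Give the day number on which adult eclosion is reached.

day 4

Daily DD above 11.3 °C: 11.1, 0.0, 0.0, 7.7, 13.0, 16.4, 17.1.
Cumulative: 11.1, 11.1, 11.1, 18.8, 31.8, 48.2, 65.3.
The total first reaches 14 DD on day 4.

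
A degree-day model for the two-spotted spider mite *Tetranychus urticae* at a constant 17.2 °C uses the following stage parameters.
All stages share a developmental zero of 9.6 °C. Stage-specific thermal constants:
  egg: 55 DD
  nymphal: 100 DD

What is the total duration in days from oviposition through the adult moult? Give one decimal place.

Daily accumulation at 17.2 °C = 17.2 − 9.6 = 7.6 DD/day.
Total K = 55 + 100 = 155 DD.
Total duration = 155 / 7.6 = 20.395 ≈ 20.4 days.

20.4 days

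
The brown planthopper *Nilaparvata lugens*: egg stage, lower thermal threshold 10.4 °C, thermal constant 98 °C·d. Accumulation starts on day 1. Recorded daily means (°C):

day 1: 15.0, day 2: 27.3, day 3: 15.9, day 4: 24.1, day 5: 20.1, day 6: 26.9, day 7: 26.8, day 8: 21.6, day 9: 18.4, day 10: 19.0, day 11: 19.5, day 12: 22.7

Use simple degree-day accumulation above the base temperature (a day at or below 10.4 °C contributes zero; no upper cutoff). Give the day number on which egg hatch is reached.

Daily DD above 10.4 °C: 4.6, 16.9, 5.5, 13.7, 9.7, 16.5, 16.4, 11.2, 8.0, 8.6, 9.1, 12.3.
Cumulative: 4.6, 21.5, 27.0, 40.7, 50.4, 66.9, 83.3, 94.5, 102.5, 111.1, 120.2, 132.5.
The total first reaches 98 DD on day 9.

day 9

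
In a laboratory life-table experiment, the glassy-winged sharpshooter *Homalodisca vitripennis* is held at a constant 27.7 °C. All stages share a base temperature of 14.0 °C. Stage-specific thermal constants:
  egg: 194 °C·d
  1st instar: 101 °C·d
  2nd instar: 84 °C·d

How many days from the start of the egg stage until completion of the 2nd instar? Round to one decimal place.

27.7 days

Daily accumulation at 27.7 °C = 27.7 − 14.0 = 13.7 DD/day.
Total K = 194 + 101 + 84 = 379 DD.
Total duration = 379 / 13.7 = 27.664 ≈ 27.7 days.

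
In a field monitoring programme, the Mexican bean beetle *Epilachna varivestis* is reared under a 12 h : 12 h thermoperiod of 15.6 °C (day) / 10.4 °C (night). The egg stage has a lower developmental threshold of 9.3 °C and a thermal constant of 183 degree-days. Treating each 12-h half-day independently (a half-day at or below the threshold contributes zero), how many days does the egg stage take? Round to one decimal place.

49.5 days

Day half: max(0, 15.6 − 9.3) × 0.5 = 6.3 × 0.5 = 3.15 DD.
Night half: max(0, 10.4 − 9.3) × 0.5 = 1.1 × 0.5 = 0.55 DD.
Per 24 h: 3.70 DD/day.
Duration = 183 / 3.70 = 49.459 ≈ 49.5 days.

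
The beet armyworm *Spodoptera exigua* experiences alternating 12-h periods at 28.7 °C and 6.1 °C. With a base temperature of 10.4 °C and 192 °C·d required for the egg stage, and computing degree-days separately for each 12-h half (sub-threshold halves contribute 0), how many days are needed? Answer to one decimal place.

Day half: max(0, 28.7 − 10.4) × 0.5 = 18.3 × 0.5 = 9.15 DD.
Night half: max(0, 6.1 − 10.4) × 0.5 = 0.0 × 0.5 = 0.00 DD.
Per 24 h: 9.15 DD/day.
Duration = 192 / 9.15 = 20.984 ≈ 21.0 days.

21.0 days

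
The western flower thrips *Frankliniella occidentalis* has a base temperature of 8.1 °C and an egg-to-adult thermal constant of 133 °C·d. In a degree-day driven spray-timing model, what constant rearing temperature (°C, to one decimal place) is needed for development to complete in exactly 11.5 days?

Required daily accumulation = 133 / 11.5 = 11.565 DD/day.
T = T_base + 11.565 = 8.1 + 11.565 = 19.665 ≈ 19.7 °C.

19.7 °C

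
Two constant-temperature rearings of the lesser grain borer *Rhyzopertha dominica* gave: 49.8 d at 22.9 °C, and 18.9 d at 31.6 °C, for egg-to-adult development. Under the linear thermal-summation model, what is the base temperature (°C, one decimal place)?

Linear rate model ⇒ the product D·(T − T_b) is constant across temperatures.
49.8·(22.9 − T_b) = 18.9·(31.6 − T_b)
T_b = (49.8·22.9 − 18.9·31.6) / (49.8 − 18.9) = 543.18 / 30.9 = 17.579 °C ≈ 17.6 °C.

17.6 °C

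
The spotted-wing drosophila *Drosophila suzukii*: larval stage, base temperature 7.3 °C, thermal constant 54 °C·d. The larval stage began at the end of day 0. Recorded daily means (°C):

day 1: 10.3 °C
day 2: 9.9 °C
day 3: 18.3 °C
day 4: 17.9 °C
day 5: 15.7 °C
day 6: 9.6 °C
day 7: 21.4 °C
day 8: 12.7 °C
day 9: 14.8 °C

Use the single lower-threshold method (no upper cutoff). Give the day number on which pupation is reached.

day 8

Daily DD above 7.3 °C: 3.0, 2.6, 11.0, 10.6, 8.4, 2.3, 14.1, 5.4, 7.5.
Cumulative: 3.0, 5.6, 16.6, 27.2, 35.6, 37.9, 52.0, 57.4, 64.9.
The total first reaches 54 DD on day 8.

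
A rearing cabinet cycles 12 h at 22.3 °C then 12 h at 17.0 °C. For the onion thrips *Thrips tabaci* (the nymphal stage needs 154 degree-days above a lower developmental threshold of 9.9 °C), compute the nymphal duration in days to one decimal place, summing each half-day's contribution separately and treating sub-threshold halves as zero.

15.8 days

Day half: max(0, 22.3 − 9.9) × 0.5 = 12.4 × 0.5 = 6.20 DD.
Night half: max(0, 17.0 − 9.9) × 0.5 = 7.1 × 0.5 = 3.55 DD.
Per 24 h: 9.75 DD/day.
Duration = 154 / 9.75 = 15.795 ≈ 15.8 days.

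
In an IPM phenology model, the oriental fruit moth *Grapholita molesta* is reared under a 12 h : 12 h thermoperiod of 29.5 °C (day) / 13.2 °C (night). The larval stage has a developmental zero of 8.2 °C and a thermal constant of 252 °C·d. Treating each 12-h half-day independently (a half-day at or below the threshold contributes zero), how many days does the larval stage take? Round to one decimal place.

19.2 days

Day half: max(0, 29.5 − 8.2) × 0.5 = 21.3 × 0.5 = 10.65 DD.
Night half: max(0, 13.2 − 8.2) × 0.5 = 5.0 × 0.5 = 2.50 DD.
Per 24 h: 13.15 DD/day.
Duration = 252 / 13.15 = 19.163 ≈ 19.2 days.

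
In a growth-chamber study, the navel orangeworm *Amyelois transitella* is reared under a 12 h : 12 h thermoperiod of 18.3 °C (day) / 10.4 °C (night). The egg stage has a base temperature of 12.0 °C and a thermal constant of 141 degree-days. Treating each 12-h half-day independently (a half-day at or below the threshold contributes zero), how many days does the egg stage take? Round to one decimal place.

Day half: max(0, 18.3 − 12.0) × 0.5 = 6.3 × 0.5 = 3.15 DD.
Night half: max(0, 10.4 − 12.0) × 0.5 = 0.0 × 0.5 = 0.00 DD.
Per 24 h: 3.15 DD/day.
Duration = 141 / 3.15 = 44.762 ≈ 44.8 days.

44.8 days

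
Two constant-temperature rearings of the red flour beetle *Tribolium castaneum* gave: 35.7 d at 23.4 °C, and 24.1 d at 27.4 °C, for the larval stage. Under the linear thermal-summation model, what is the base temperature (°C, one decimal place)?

Linear rate model ⇒ the product D·(T − T_b) is constant across temperatures.
35.7·(23.4 − T_b) = 24.1·(27.4 − T_b)
T_b = (35.7·23.4 − 24.1·27.4) / (35.7 − 24.1) = 175.04 / 11.6 = 15.090 °C ≈ 15.1 °C.

15.1 °C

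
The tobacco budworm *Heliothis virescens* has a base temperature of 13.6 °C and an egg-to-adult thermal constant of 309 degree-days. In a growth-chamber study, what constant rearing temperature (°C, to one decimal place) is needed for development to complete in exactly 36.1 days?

Required daily accumulation = 309 / 36.1 = 8.560 DD/day.
T = T_base + 8.560 = 13.6 + 8.560 = 22.160 ≈ 22.2 °C.

22.2 °C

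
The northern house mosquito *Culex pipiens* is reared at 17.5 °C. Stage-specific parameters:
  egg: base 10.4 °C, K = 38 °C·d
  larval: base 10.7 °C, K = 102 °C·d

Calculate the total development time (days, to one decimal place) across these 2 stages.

egg: 38 / (17.5 − 10.4) = 38 / 7.1 = 5.352 d.
larval: 102 / (17.5 − 10.7) = 102 / 6.8 = 15.000 d.
Sum = 20.352 ≈ 20.4 days.

20.4 days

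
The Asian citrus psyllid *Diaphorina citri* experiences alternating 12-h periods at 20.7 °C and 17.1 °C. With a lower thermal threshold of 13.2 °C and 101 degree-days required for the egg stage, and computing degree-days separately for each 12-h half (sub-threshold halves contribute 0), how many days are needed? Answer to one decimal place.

17.7 days

Day half: max(0, 20.7 − 13.2) × 0.5 = 7.5 × 0.5 = 3.75 DD.
Night half: max(0, 17.1 − 13.2) × 0.5 = 3.9 × 0.5 = 1.95 DD.
Per 24 h: 5.70 DD/day.
Duration = 101 / 5.70 = 17.719 ≈ 17.7 days.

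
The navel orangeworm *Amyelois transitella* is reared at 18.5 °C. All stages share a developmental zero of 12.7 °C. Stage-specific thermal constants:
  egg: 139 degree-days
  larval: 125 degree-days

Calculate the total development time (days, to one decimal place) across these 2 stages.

45.5 days

Daily accumulation at 18.5 °C = 18.5 − 12.7 = 5.8 DD/day.
Total K = 139 + 125 = 264 DD.
Total duration = 264 / 5.8 = 45.517 ≈ 45.5 days.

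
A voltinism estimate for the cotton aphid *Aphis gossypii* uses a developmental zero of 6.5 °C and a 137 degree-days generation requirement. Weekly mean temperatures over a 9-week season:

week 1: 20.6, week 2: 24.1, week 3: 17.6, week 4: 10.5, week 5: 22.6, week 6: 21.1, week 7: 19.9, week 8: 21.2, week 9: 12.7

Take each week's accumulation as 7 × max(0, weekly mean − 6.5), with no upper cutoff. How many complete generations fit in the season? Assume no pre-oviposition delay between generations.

5 generations

Weekly DD (7 × max(0, T̄ − 6.5)): 98.7, 123.2, 77.7, 28.0, 112.7, 102.2, 93.8, 102.9, 43.4.
Season total = 782.6 DD.
Complete generations = ⌊782.6 / 137⌋ = 5.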